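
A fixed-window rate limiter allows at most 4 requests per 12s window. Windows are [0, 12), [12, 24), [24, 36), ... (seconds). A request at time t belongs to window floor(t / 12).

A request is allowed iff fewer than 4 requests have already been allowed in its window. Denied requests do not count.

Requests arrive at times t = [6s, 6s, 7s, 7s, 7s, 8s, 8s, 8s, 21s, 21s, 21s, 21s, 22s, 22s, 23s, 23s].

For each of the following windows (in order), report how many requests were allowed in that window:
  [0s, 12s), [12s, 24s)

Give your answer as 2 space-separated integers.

Processing requests:
  req#1 t=6s (window 0): ALLOW
  req#2 t=6s (window 0): ALLOW
  req#3 t=7s (window 0): ALLOW
  req#4 t=7s (window 0): ALLOW
  req#5 t=7s (window 0): DENY
  req#6 t=8s (window 0): DENY
  req#7 t=8s (window 0): DENY
  req#8 t=8s (window 0): DENY
  req#9 t=21s (window 1): ALLOW
  req#10 t=21s (window 1): ALLOW
  req#11 t=21s (window 1): ALLOW
  req#12 t=21s (window 1): ALLOW
  req#13 t=22s (window 1): DENY
  req#14 t=22s (window 1): DENY
  req#15 t=23s (window 1): DENY
  req#16 t=23s (window 1): DENY

Allowed counts by window: 4 4

Answer: 4 4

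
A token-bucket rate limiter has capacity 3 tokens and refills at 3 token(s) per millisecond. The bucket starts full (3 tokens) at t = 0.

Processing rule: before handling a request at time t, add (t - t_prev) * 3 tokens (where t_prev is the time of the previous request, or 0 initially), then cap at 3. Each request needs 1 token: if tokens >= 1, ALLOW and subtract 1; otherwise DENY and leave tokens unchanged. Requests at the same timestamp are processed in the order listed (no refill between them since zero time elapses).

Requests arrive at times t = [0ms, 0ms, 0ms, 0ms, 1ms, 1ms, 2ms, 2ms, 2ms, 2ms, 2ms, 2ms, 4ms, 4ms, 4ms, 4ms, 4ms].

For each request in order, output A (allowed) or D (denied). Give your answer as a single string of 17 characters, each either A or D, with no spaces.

Answer: AAADAAAAADDDAAADD

Derivation:
Simulating step by step:
  req#1 t=0ms: ALLOW
  req#2 t=0ms: ALLOW
  req#3 t=0ms: ALLOW
  req#4 t=0ms: DENY
  req#5 t=1ms: ALLOW
  req#6 t=1ms: ALLOW
  req#7 t=2ms: ALLOW
  req#8 t=2ms: ALLOW
  req#9 t=2ms: ALLOW
  req#10 t=2ms: DENY
  req#11 t=2ms: DENY
  req#12 t=2ms: DENY
  req#13 t=4ms: ALLOW
  req#14 t=4ms: ALLOW
  req#15 t=4ms: ALLOW
  req#16 t=4ms: DENY
  req#17 t=4ms: DENY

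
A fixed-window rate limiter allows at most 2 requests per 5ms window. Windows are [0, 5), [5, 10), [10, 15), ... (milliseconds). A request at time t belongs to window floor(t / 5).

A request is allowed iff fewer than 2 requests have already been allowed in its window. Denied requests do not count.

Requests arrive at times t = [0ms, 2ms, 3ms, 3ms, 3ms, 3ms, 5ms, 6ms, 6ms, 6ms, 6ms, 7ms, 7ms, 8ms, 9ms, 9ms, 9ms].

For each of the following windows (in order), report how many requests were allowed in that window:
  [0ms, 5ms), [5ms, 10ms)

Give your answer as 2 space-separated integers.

Answer: 2 2

Derivation:
Processing requests:
  req#1 t=0ms (window 0): ALLOW
  req#2 t=2ms (window 0): ALLOW
  req#3 t=3ms (window 0): DENY
  req#4 t=3ms (window 0): DENY
  req#5 t=3ms (window 0): DENY
  req#6 t=3ms (window 0): DENY
  req#7 t=5ms (window 1): ALLOW
  req#8 t=6ms (window 1): ALLOW
  req#9 t=6ms (window 1): DENY
  req#10 t=6ms (window 1): DENY
  req#11 t=6ms (window 1): DENY
  req#12 t=7ms (window 1): DENY
  req#13 t=7ms (window 1): DENY
  req#14 t=8ms (window 1): DENY
  req#15 t=9ms (window 1): DENY
  req#16 t=9ms (window 1): DENY
  req#17 t=9ms (window 1): DENY

Allowed counts by window: 2 2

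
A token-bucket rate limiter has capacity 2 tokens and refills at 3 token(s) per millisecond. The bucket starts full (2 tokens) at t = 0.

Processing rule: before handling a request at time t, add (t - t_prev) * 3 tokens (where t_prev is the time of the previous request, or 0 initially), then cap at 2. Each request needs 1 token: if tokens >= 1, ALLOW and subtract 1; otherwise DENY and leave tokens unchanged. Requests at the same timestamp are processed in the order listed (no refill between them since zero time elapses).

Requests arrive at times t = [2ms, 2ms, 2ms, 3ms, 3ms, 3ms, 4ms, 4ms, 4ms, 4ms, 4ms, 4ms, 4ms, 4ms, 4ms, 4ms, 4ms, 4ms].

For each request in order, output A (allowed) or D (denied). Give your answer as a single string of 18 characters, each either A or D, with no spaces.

Answer: AADAADAADDDDDDDDDD

Derivation:
Simulating step by step:
  req#1 t=2ms: ALLOW
  req#2 t=2ms: ALLOW
  req#3 t=2ms: DENY
  req#4 t=3ms: ALLOW
  req#5 t=3ms: ALLOW
  req#6 t=3ms: DENY
  req#7 t=4ms: ALLOW
  req#8 t=4ms: ALLOW
  req#9 t=4ms: DENY
  req#10 t=4ms: DENY
  req#11 t=4ms: DENY
  req#12 t=4ms: DENY
  req#13 t=4ms: DENY
  req#14 t=4ms: DENY
  req#15 t=4ms: DENY
  req#16 t=4ms: DENY
  req#17 t=4ms: DENY
  req#18 t=4ms: DENY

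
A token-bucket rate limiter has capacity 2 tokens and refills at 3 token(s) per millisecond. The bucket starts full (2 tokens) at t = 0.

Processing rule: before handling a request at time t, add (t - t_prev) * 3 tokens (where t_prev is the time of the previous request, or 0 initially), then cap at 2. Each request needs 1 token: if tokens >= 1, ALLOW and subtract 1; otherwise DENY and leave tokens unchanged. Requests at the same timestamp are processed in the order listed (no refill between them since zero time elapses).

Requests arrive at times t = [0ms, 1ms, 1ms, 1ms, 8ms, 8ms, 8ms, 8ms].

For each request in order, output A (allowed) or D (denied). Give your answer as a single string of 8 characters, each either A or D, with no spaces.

Answer: AAADAADD

Derivation:
Simulating step by step:
  req#1 t=0ms: ALLOW
  req#2 t=1ms: ALLOW
  req#3 t=1ms: ALLOW
  req#4 t=1ms: DENY
  req#5 t=8ms: ALLOW
  req#6 t=8ms: ALLOW
  req#7 t=8ms: DENY
  req#8 t=8ms: DENY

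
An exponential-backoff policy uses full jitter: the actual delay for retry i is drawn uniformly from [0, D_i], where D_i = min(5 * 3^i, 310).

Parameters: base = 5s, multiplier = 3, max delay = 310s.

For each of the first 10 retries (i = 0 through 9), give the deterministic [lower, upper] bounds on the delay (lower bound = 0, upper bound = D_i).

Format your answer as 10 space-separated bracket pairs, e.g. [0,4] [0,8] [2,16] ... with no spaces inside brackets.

Answer: [0,5] [0,15] [0,45] [0,135] [0,310] [0,310] [0,310] [0,310] [0,310] [0,310]

Derivation:
Computing bounds per retry:
  i=0: D_i=min(5*3^0,310)=5, bounds=[0,5]
  i=1: D_i=min(5*3^1,310)=15, bounds=[0,15]
  i=2: D_i=min(5*3^2,310)=45, bounds=[0,45]
  i=3: D_i=min(5*3^3,310)=135, bounds=[0,135]
  i=4: D_i=min(5*3^4,310)=310, bounds=[0,310]
  i=5: D_i=min(5*3^5,310)=310, bounds=[0,310]
  i=6: D_i=min(5*3^6,310)=310, bounds=[0,310]
  i=7: D_i=min(5*3^7,310)=310, bounds=[0,310]
  i=8: D_i=min(5*3^8,310)=310, bounds=[0,310]
  i=9: D_i=min(5*3^9,310)=310, bounds=[0,310]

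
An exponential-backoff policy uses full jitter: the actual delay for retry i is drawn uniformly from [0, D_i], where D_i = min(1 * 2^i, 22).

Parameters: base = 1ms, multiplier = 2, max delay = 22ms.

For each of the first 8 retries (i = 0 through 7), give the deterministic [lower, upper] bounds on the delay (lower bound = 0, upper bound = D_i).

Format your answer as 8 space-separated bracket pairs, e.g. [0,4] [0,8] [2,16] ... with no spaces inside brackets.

Computing bounds per retry:
  i=0: D_i=min(1*2^0,22)=1, bounds=[0,1]
  i=1: D_i=min(1*2^1,22)=2, bounds=[0,2]
  i=2: D_i=min(1*2^2,22)=4, bounds=[0,4]
  i=3: D_i=min(1*2^3,22)=8, bounds=[0,8]
  i=4: D_i=min(1*2^4,22)=16, bounds=[0,16]
  i=5: D_i=min(1*2^5,22)=22, bounds=[0,22]
  i=6: D_i=min(1*2^6,22)=22, bounds=[0,22]
  i=7: D_i=min(1*2^7,22)=22, bounds=[0,22]

Answer: [0,1] [0,2] [0,4] [0,8] [0,16] [0,22] [0,22] [0,22]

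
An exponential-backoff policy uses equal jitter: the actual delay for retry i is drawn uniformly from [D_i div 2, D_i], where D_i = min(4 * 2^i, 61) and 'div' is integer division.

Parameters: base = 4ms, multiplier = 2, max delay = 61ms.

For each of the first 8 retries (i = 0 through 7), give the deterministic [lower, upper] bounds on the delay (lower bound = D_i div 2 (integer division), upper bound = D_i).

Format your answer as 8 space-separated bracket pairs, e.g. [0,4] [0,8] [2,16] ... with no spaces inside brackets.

Computing bounds per retry:
  i=0: D_i=min(4*2^0,61)=4, bounds=[2,4]
  i=1: D_i=min(4*2^1,61)=8, bounds=[4,8]
  i=2: D_i=min(4*2^2,61)=16, bounds=[8,16]
  i=3: D_i=min(4*2^3,61)=32, bounds=[16,32]
  i=4: D_i=min(4*2^4,61)=61, bounds=[30,61]
  i=5: D_i=min(4*2^5,61)=61, bounds=[30,61]
  i=6: D_i=min(4*2^6,61)=61, bounds=[30,61]
  i=7: D_i=min(4*2^7,61)=61, bounds=[30,61]

Answer: [2,4] [4,8] [8,16] [16,32] [30,61] [30,61] [30,61] [30,61]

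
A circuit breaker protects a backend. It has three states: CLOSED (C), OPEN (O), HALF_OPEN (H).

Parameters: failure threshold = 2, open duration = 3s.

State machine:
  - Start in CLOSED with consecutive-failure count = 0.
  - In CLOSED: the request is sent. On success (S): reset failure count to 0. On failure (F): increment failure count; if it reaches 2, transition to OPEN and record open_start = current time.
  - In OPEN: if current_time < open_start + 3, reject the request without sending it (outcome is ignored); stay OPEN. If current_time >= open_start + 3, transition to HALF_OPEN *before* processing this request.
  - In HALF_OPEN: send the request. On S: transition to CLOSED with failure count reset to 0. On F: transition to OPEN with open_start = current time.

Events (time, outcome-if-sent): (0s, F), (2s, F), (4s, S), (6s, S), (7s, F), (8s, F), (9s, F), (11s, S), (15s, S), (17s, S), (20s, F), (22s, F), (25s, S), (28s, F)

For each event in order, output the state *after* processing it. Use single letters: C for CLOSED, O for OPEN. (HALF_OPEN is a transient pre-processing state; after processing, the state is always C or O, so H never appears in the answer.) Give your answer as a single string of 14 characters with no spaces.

Answer: COOCCOOCCCCOCC

Derivation:
State after each event:
  event#1 t=0s outcome=F: state=CLOSED
  event#2 t=2s outcome=F: state=OPEN
  event#3 t=4s outcome=S: state=OPEN
  event#4 t=6s outcome=S: state=CLOSED
  event#5 t=7s outcome=F: state=CLOSED
  event#6 t=8s outcome=F: state=OPEN
  event#7 t=9s outcome=F: state=OPEN
  event#8 t=11s outcome=S: state=CLOSED
  event#9 t=15s outcome=S: state=CLOSED
  event#10 t=17s outcome=S: state=CLOSED
  event#11 t=20s outcome=F: state=CLOSED
  event#12 t=22s outcome=F: state=OPEN
  event#13 t=25s outcome=S: state=CLOSED
  event#14 t=28s outcome=F: state=CLOSED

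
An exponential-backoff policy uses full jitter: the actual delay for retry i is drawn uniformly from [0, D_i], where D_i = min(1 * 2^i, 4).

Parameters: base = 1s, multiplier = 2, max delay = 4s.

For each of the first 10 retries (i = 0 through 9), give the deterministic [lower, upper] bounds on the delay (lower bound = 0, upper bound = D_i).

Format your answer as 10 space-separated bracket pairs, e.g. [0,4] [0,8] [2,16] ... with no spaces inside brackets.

Answer: [0,1] [0,2] [0,4] [0,4] [0,4] [0,4] [0,4] [0,4] [0,4] [0,4]

Derivation:
Computing bounds per retry:
  i=0: D_i=min(1*2^0,4)=1, bounds=[0,1]
  i=1: D_i=min(1*2^1,4)=2, bounds=[0,2]
  i=2: D_i=min(1*2^2,4)=4, bounds=[0,4]
  i=3: D_i=min(1*2^3,4)=4, bounds=[0,4]
  i=4: D_i=min(1*2^4,4)=4, bounds=[0,4]
  i=5: D_i=min(1*2^5,4)=4, bounds=[0,4]
  i=6: D_i=min(1*2^6,4)=4, bounds=[0,4]
  i=7: D_i=min(1*2^7,4)=4, bounds=[0,4]
  i=8: D_i=min(1*2^8,4)=4, bounds=[0,4]
  i=9: D_i=min(1*2^9,4)=4, bounds=[0,4]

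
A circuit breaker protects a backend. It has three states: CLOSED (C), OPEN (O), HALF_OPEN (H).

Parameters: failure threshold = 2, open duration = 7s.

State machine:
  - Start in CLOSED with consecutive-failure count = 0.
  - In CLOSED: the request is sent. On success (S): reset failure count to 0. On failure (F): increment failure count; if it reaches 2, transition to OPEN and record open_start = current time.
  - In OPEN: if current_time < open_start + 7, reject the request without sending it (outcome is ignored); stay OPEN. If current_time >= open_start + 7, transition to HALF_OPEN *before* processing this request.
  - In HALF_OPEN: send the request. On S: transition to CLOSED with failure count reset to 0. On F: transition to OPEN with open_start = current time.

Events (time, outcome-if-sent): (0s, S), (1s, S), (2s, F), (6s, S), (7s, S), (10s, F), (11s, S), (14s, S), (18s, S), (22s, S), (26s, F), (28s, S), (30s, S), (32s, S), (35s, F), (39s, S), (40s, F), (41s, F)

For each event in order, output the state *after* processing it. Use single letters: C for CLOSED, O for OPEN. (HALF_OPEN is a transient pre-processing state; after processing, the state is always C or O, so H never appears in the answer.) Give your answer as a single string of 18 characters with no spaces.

Answer: CCCCCCCCCCCCCCCCCO

Derivation:
State after each event:
  event#1 t=0s outcome=S: state=CLOSED
  event#2 t=1s outcome=S: state=CLOSED
  event#3 t=2s outcome=F: state=CLOSED
  event#4 t=6s outcome=S: state=CLOSED
  event#5 t=7s outcome=S: state=CLOSED
  event#6 t=10s outcome=F: state=CLOSED
  event#7 t=11s outcome=S: state=CLOSED
  event#8 t=14s outcome=S: state=CLOSED
  event#9 t=18s outcome=S: state=CLOSED
  event#10 t=22s outcome=S: state=CLOSED
  event#11 t=26s outcome=F: state=CLOSED
  event#12 t=28s outcome=S: state=CLOSED
  event#13 t=30s outcome=S: state=CLOSED
  event#14 t=32s outcome=S: state=CLOSED
  event#15 t=35s outcome=F: state=CLOSED
  event#16 t=39s outcome=S: state=CLOSED
  event#17 t=40s outcome=F: state=CLOSED
  event#18 t=41s outcome=F: state=OPEN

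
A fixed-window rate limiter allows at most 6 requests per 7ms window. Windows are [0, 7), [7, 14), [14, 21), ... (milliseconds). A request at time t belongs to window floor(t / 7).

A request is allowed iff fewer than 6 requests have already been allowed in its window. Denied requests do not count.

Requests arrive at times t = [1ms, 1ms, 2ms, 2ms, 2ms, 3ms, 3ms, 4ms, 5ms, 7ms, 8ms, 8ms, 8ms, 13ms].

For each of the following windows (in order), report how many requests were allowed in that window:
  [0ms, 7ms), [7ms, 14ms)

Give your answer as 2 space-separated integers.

Answer: 6 5

Derivation:
Processing requests:
  req#1 t=1ms (window 0): ALLOW
  req#2 t=1ms (window 0): ALLOW
  req#3 t=2ms (window 0): ALLOW
  req#4 t=2ms (window 0): ALLOW
  req#5 t=2ms (window 0): ALLOW
  req#6 t=3ms (window 0): ALLOW
  req#7 t=3ms (window 0): DENY
  req#8 t=4ms (window 0): DENY
  req#9 t=5ms (window 0): DENY
  req#10 t=7ms (window 1): ALLOW
  req#11 t=8ms (window 1): ALLOW
  req#12 t=8ms (window 1): ALLOW
  req#13 t=8ms (window 1): ALLOW
  req#14 t=13ms (window 1): ALLOW

Allowed counts by window: 6 5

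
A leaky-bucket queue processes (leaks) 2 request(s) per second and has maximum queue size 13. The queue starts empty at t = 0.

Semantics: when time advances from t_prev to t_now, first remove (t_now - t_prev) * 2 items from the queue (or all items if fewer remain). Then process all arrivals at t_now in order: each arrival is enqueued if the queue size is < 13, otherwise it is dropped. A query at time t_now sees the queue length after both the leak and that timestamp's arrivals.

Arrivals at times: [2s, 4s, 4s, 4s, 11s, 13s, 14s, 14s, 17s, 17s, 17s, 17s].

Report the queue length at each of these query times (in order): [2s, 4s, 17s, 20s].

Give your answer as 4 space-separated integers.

Queue lengths at query times:
  query t=2s: backlog = 1
  query t=4s: backlog = 3
  query t=17s: backlog = 4
  query t=20s: backlog = 0

Answer: 1 3 4 0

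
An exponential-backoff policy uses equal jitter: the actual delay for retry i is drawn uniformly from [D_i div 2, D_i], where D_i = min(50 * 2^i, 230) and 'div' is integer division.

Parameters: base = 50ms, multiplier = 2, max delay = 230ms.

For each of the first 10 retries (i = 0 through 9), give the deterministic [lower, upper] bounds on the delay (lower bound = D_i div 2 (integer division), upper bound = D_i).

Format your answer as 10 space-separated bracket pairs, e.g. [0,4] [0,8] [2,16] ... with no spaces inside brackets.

Answer: [25,50] [50,100] [100,200] [115,230] [115,230] [115,230] [115,230] [115,230] [115,230] [115,230]

Derivation:
Computing bounds per retry:
  i=0: D_i=min(50*2^0,230)=50, bounds=[25,50]
  i=1: D_i=min(50*2^1,230)=100, bounds=[50,100]
  i=2: D_i=min(50*2^2,230)=200, bounds=[100,200]
  i=3: D_i=min(50*2^3,230)=230, bounds=[115,230]
  i=4: D_i=min(50*2^4,230)=230, bounds=[115,230]
  i=5: D_i=min(50*2^5,230)=230, bounds=[115,230]
  i=6: D_i=min(50*2^6,230)=230, bounds=[115,230]
  i=7: D_i=min(50*2^7,230)=230, bounds=[115,230]
  i=8: D_i=min(50*2^8,230)=230, bounds=[115,230]
  i=9: D_i=min(50*2^9,230)=230, bounds=[115,230]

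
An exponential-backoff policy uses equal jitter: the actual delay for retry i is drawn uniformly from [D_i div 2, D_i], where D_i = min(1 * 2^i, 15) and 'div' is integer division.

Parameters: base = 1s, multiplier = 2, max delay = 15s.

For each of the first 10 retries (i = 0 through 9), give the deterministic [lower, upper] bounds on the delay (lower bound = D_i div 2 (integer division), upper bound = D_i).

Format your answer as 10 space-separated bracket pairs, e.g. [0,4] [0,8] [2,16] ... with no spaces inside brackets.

Answer: [0,1] [1,2] [2,4] [4,8] [7,15] [7,15] [7,15] [7,15] [7,15] [7,15]

Derivation:
Computing bounds per retry:
  i=0: D_i=min(1*2^0,15)=1, bounds=[0,1]
  i=1: D_i=min(1*2^1,15)=2, bounds=[1,2]
  i=2: D_i=min(1*2^2,15)=4, bounds=[2,4]
  i=3: D_i=min(1*2^3,15)=8, bounds=[4,8]
  i=4: D_i=min(1*2^4,15)=15, bounds=[7,15]
  i=5: D_i=min(1*2^5,15)=15, bounds=[7,15]
  i=6: D_i=min(1*2^6,15)=15, bounds=[7,15]
  i=7: D_i=min(1*2^7,15)=15, bounds=[7,15]
  i=8: D_i=min(1*2^8,15)=15, bounds=[7,15]
  i=9: D_i=min(1*2^9,15)=15, bounds=[7,15]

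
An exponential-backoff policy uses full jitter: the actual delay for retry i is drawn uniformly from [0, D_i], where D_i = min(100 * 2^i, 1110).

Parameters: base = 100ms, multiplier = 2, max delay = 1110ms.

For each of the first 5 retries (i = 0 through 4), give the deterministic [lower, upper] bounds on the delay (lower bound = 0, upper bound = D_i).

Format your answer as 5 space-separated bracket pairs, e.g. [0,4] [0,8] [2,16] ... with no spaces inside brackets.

Computing bounds per retry:
  i=0: D_i=min(100*2^0,1110)=100, bounds=[0,100]
  i=1: D_i=min(100*2^1,1110)=200, bounds=[0,200]
  i=2: D_i=min(100*2^2,1110)=400, bounds=[0,400]
  i=3: D_i=min(100*2^3,1110)=800, bounds=[0,800]
  i=4: D_i=min(100*2^4,1110)=1110, bounds=[0,1110]

Answer: [0,100] [0,200] [0,400] [0,800] [0,1110]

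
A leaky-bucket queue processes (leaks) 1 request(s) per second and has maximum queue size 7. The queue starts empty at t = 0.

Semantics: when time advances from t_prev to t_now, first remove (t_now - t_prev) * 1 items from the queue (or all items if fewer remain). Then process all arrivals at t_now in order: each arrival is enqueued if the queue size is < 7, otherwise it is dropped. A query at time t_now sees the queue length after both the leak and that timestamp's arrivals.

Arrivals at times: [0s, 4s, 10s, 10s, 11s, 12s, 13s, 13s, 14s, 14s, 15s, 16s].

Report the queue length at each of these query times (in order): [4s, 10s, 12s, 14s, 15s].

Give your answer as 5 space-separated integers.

Queue lengths at query times:
  query t=4s: backlog = 1
  query t=10s: backlog = 2
  query t=12s: backlog = 2
  query t=14s: backlog = 4
  query t=15s: backlog = 4

Answer: 1 2 2 4 4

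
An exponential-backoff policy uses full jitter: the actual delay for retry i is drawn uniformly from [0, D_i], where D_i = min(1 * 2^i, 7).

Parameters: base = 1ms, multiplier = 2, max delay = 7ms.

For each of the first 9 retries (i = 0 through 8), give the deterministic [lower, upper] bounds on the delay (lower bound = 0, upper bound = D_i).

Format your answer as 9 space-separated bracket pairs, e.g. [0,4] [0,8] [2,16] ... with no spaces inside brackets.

Computing bounds per retry:
  i=0: D_i=min(1*2^0,7)=1, bounds=[0,1]
  i=1: D_i=min(1*2^1,7)=2, bounds=[0,2]
  i=2: D_i=min(1*2^2,7)=4, bounds=[0,4]
  i=3: D_i=min(1*2^3,7)=7, bounds=[0,7]
  i=4: D_i=min(1*2^4,7)=7, bounds=[0,7]
  i=5: D_i=min(1*2^5,7)=7, bounds=[0,7]
  i=6: D_i=min(1*2^6,7)=7, bounds=[0,7]
  i=7: D_i=min(1*2^7,7)=7, bounds=[0,7]
  i=8: D_i=min(1*2^8,7)=7, bounds=[0,7]

Answer: [0,1] [0,2] [0,4] [0,7] [0,7] [0,7] [0,7] [0,7] [0,7]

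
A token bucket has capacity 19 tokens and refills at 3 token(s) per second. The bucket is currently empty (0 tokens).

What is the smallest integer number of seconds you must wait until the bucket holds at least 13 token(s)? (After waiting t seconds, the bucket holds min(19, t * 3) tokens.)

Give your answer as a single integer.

Need t * 3 >= 13, so t >= 13/3.
Smallest integer t = ceil(13/3) = 5.

Answer: 5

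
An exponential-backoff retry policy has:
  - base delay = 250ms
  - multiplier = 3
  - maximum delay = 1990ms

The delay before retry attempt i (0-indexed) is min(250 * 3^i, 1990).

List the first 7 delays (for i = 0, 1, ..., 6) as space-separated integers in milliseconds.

Answer: 250 750 1990 1990 1990 1990 1990

Derivation:
Computing each delay:
  i=0: min(250*3^0, 1990) = 250
  i=1: min(250*3^1, 1990) = 750
  i=2: min(250*3^2, 1990) = 1990
  i=3: min(250*3^3, 1990) = 1990
  i=4: min(250*3^4, 1990) = 1990
  i=5: min(250*3^5, 1990) = 1990
  i=6: min(250*3^6, 1990) = 1990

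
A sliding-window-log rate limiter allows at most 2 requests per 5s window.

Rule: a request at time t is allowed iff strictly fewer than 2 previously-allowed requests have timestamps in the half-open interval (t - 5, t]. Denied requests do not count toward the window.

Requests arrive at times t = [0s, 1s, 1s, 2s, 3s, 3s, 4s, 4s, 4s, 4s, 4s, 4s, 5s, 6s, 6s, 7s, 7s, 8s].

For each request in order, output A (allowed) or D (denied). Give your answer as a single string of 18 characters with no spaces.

Tracking allowed requests in the window:
  req#1 t=0s: ALLOW
  req#2 t=1s: ALLOW
  req#3 t=1s: DENY
  req#4 t=2s: DENY
  req#5 t=3s: DENY
  req#6 t=3s: DENY
  req#7 t=4s: DENY
  req#8 t=4s: DENY
  req#9 t=4s: DENY
  req#10 t=4s: DENY
  req#11 t=4s: DENY
  req#12 t=4s: DENY
  req#13 t=5s: ALLOW
  req#14 t=6s: ALLOW
  req#15 t=6s: DENY
  req#16 t=7s: DENY
  req#17 t=7s: DENY
  req#18 t=8s: DENY

Answer: AADDDDDDDDDDAADDDD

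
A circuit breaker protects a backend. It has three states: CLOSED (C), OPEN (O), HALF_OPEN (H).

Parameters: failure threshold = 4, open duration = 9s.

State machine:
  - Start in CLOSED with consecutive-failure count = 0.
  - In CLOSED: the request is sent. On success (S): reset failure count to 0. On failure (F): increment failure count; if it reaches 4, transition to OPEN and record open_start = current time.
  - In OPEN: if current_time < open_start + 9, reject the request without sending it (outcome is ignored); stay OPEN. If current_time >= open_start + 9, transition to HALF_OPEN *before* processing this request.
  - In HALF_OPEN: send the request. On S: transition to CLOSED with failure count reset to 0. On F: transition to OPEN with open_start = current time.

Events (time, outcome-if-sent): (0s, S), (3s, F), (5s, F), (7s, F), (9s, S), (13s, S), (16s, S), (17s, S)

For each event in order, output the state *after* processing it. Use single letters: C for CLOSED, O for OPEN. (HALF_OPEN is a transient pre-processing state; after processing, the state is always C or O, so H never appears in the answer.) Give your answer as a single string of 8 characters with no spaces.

Answer: CCCCCCCC

Derivation:
State after each event:
  event#1 t=0s outcome=S: state=CLOSED
  event#2 t=3s outcome=F: state=CLOSED
  event#3 t=5s outcome=F: state=CLOSED
  event#4 t=7s outcome=F: state=CLOSED
  event#5 t=9s outcome=S: state=CLOSED
  event#6 t=13s outcome=S: state=CLOSED
  event#7 t=16s outcome=S: state=CLOSED
  event#8 t=17s outcome=S: state=CLOSED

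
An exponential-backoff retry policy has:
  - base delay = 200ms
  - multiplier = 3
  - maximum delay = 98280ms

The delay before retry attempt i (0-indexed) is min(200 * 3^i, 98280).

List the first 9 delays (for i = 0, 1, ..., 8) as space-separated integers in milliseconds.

Answer: 200 600 1800 5400 16200 48600 98280 98280 98280

Derivation:
Computing each delay:
  i=0: min(200*3^0, 98280) = 200
  i=1: min(200*3^1, 98280) = 600
  i=2: min(200*3^2, 98280) = 1800
  i=3: min(200*3^3, 98280) = 5400
  i=4: min(200*3^4, 98280) = 16200
  i=5: min(200*3^5, 98280) = 48600
  i=6: min(200*3^6, 98280) = 98280
  i=7: min(200*3^7, 98280) = 98280
  i=8: min(200*3^8, 98280) = 98280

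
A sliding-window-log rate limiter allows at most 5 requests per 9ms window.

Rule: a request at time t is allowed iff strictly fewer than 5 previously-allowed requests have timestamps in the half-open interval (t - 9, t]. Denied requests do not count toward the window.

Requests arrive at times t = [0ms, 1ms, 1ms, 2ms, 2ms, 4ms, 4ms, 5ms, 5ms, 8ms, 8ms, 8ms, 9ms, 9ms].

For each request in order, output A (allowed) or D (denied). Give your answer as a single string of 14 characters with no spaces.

Answer: AAAAADDDDDDDAD

Derivation:
Tracking allowed requests in the window:
  req#1 t=0ms: ALLOW
  req#2 t=1ms: ALLOW
  req#3 t=1ms: ALLOW
  req#4 t=2ms: ALLOW
  req#5 t=2ms: ALLOW
  req#6 t=4ms: DENY
  req#7 t=4ms: DENY
  req#8 t=5ms: DENY
  req#9 t=5ms: DENY
  req#10 t=8ms: DENY
  req#11 t=8ms: DENY
  req#12 t=8ms: DENY
  req#13 t=9ms: ALLOW
  req#14 t=9ms: DENY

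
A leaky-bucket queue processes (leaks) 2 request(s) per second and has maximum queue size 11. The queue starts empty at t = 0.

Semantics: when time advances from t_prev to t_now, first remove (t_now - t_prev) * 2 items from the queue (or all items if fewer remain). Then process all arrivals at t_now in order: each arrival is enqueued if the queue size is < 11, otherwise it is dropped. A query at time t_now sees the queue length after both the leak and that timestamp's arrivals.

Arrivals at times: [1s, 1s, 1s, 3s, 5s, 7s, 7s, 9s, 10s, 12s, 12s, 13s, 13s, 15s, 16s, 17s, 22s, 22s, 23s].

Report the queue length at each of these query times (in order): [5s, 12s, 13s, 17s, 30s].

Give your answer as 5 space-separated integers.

Answer: 1 2 2 1 0

Derivation:
Queue lengths at query times:
  query t=5s: backlog = 1
  query t=12s: backlog = 2
  query t=13s: backlog = 2
  query t=17s: backlog = 1
  query t=30s: backlog = 0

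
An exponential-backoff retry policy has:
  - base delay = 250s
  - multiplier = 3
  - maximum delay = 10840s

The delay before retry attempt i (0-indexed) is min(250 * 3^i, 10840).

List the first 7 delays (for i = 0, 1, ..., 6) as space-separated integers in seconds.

Computing each delay:
  i=0: min(250*3^0, 10840) = 250
  i=1: min(250*3^1, 10840) = 750
  i=2: min(250*3^2, 10840) = 2250
  i=3: min(250*3^3, 10840) = 6750
  i=4: min(250*3^4, 10840) = 10840
  i=5: min(250*3^5, 10840) = 10840
  i=6: min(250*3^6, 10840) = 10840

Answer: 250 750 2250 6750 10840 10840 10840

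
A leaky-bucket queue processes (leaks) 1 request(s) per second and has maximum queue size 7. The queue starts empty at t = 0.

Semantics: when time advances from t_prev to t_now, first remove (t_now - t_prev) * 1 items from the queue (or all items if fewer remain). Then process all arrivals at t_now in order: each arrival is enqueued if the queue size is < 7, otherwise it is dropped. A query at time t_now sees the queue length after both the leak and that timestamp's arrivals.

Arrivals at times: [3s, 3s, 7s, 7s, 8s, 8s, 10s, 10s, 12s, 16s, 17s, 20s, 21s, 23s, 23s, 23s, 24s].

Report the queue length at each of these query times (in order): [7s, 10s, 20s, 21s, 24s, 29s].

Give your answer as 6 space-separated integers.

Answer: 2 3 1 1 3 0

Derivation:
Queue lengths at query times:
  query t=7s: backlog = 2
  query t=10s: backlog = 3
  query t=20s: backlog = 1
  query t=21s: backlog = 1
  query t=24s: backlog = 3
  query t=29s: backlog = 0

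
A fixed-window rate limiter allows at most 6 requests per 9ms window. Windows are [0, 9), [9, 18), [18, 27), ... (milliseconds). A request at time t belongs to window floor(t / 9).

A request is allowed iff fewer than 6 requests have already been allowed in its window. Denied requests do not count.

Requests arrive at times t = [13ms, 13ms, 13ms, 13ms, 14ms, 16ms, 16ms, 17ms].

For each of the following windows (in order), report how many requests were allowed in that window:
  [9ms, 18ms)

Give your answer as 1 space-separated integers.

Answer: 6

Derivation:
Processing requests:
  req#1 t=13ms (window 1): ALLOW
  req#2 t=13ms (window 1): ALLOW
  req#3 t=13ms (window 1): ALLOW
  req#4 t=13ms (window 1): ALLOW
  req#5 t=14ms (window 1): ALLOW
  req#6 t=16ms (window 1): ALLOW
  req#7 t=16ms (window 1): DENY
  req#8 t=17ms (window 1): DENY

Allowed counts by window: 6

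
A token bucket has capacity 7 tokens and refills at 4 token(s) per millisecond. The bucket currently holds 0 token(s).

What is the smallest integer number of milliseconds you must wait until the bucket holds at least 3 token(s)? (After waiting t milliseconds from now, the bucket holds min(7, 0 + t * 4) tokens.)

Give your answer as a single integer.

Need 0 + t * 4 >= 3, so t >= 3/4.
Smallest integer t = ceil(3/4) = 1.

Answer: 1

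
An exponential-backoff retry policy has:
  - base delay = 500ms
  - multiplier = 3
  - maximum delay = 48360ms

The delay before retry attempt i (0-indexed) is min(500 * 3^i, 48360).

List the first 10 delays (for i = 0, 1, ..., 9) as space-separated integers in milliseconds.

Answer: 500 1500 4500 13500 40500 48360 48360 48360 48360 48360

Derivation:
Computing each delay:
  i=0: min(500*3^0, 48360) = 500
  i=1: min(500*3^1, 48360) = 1500
  i=2: min(500*3^2, 48360) = 4500
  i=3: min(500*3^3, 48360) = 13500
  i=4: min(500*3^4, 48360) = 40500
  i=5: min(500*3^5, 48360) = 48360
  i=6: min(500*3^6, 48360) = 48360
  i=7: min(500*3^7, 48360) = 48360
  i=8: min(500*3^8, 48360) = 48360
  i=9: min(500*3^9, 48360) = 48360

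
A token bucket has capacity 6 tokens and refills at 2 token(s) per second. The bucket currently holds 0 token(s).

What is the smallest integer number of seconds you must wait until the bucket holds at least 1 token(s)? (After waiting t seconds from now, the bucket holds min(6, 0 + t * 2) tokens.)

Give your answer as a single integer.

Need 0 + t * 2 >= 1, so t >= 1/2.
Smallest integer t = ceil(1/2) = 1.

Answer: 1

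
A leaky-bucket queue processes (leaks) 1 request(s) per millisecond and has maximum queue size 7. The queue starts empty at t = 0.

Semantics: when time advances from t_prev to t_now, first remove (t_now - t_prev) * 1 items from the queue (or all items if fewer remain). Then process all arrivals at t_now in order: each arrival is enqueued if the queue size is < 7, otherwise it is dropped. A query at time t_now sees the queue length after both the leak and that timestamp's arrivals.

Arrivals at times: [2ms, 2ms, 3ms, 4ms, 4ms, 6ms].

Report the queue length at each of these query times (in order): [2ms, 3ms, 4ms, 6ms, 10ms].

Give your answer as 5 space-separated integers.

Answer: 2 2 3 2 0

Derivation:
Queue lengths at query times:
  query t=2ms: backlog = 2
  query t=3ms: backlog = 2
  query t=4ms: backlog = 3
  query t=6ms: backlog = 2
  query t=10ms: backlog = 0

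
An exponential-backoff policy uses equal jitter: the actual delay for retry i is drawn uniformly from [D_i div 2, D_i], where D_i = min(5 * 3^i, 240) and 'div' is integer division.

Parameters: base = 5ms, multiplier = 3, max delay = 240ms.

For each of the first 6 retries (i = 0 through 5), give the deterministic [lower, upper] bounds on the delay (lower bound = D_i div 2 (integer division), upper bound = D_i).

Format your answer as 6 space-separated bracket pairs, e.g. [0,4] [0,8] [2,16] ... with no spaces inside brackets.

Computing bounds per retry:
  i=0: D_i=min(5*3^0,240)=5, bounds=[2,5]
  i=1: D_i=min(5*3^1,240)=15, bounds=[7,15]
  i=2: D_i=min(5*3^2,240)=45, bounds=[22,45]
  i=3: D_i=min(5*3^3,240)=135, bounds=[67,135]
  i=4: D_i=min(5*3^4,240)=240, bounds=[120,240]
  i=5: D_i=min(5*3^5,240)=240, bounds=[120,240]

Answer: [2,5] [7,15] [22,45] [67,135] [120,240] [120,240]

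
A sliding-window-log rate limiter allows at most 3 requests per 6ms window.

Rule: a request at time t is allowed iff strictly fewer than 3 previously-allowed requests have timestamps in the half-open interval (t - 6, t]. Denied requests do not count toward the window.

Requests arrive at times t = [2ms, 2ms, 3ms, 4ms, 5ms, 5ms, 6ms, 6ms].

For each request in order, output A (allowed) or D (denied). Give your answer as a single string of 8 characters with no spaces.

Answer: AAADDDDD

Derivation:
Tracking allowed requests in the window:
  req#1 t=2ms: ALLOW
  req#2 t=2ms: ALLOW
  req#3 t=3ms: ALLOW
  req#4 t=4ms: DENY
  req#5 t=5ms: DENY
  req#6 t=5ms: DENY
  req#7 t=6ms: DENY
  req#8 t=6ms: DENY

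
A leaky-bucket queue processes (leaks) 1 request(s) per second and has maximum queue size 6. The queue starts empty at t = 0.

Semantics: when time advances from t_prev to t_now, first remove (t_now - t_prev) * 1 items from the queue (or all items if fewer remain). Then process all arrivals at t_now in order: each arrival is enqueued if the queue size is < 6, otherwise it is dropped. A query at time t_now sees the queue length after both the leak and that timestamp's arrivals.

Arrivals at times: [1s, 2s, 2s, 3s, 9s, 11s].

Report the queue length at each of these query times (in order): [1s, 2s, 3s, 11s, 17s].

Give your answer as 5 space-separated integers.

Queue lengths at query times:
  query t=1s: backlog = 1
  query t=2s: backlog = 2
  query t=3s: backlog = 2
  query t=11s: backlog = 1
  query t=17s: backlog = 0

Answer: 1 2 2 1 0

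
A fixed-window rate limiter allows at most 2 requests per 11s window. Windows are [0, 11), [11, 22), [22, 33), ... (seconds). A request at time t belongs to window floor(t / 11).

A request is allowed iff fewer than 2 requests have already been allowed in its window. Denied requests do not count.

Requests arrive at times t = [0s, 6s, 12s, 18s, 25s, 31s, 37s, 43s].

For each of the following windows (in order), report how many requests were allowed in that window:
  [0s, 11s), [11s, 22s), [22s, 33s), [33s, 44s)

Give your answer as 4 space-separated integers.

Answer: 2 2 2 2

Derivation:
Processing requests:
  req#1 t=0s (window 0): ALLOW
  req#2 t=6s (window 0): ALLOW
  req#3 t=12s (window 1): ALLOW
  req#4 t=18s (window 1): ALLOW
  req#5 t=25s (window 2): ALLOW
  req#6 t=31s (window 2): ALLOW
  req#7 t=37s (window 3): ALLOW
  req#8 t=43s (window 3): ALLOW

Allowed counts by window: 2 2 2 2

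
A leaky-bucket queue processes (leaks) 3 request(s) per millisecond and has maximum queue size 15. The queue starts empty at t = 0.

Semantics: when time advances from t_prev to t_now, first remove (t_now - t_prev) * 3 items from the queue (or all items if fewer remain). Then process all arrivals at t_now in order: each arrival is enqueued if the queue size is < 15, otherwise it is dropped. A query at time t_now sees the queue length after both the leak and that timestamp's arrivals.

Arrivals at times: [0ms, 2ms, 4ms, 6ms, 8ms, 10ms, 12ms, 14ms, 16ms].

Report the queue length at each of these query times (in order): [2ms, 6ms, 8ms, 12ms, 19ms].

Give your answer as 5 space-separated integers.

Answer: 1 1 1 1 0

Derivation:
Queue lengths at query times:
  query t=2ms: backlog = 1
  query t=6ms: backlog = 1
  query t=8ms: backlog = 1
  query t=12ms: backlog = 1
  query t=19ms: backlog = 0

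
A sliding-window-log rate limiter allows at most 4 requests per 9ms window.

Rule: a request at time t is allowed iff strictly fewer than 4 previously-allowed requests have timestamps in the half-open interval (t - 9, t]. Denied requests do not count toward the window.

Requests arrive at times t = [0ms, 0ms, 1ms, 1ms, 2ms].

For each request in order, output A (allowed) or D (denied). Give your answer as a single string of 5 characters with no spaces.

Answer: AAAAD

Derivation:
Tracking allowed requests in the window:
  req#1 t=0ms: ALLOW
  req#2 t=0ms: ALLOW
  req#3 t=1ms: ALLOW
  req#4 t=1ms: ALLOW
  req#5 t=2ms: DENY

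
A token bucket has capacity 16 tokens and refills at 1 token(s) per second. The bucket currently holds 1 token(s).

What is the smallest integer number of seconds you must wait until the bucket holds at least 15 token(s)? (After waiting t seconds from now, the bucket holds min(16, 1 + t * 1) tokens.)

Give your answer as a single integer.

Answer: 14

Derivation:
Need 1 + t * 1 >= 15, so t >= 14/1.
Smallest integer t = ceil(14/1) = 14.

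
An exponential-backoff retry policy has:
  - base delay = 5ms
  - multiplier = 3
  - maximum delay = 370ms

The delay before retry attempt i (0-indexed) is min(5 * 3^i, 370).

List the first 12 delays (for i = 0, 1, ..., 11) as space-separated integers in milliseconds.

Answer: 5 15 45 135 370 370 370 370 370 370 370 370

Derivation:
Computing each delay:
  i=0: min(5*3^0, 370) = 5
  i=1: min(5*3^1, 370) = 15
  i=2: min(5*3^2, 370) = 45
  i=3: min(5*3^3, 370) = 135
  i=4: min(5*3^4, 370) = 370
  i=5: min(5*3^5, 370) = 370
  i=6: min(5*3^6, 370) = 370
  i=7: min(5*3^7, 370) = 370
  i=8: min(5*3^8, 370) = 370
  i=9: min(5*3^9, 370) = 370
  i=10: min(5*3^10, 370) = 370
  i=11: min(5*3^11, 370) = 370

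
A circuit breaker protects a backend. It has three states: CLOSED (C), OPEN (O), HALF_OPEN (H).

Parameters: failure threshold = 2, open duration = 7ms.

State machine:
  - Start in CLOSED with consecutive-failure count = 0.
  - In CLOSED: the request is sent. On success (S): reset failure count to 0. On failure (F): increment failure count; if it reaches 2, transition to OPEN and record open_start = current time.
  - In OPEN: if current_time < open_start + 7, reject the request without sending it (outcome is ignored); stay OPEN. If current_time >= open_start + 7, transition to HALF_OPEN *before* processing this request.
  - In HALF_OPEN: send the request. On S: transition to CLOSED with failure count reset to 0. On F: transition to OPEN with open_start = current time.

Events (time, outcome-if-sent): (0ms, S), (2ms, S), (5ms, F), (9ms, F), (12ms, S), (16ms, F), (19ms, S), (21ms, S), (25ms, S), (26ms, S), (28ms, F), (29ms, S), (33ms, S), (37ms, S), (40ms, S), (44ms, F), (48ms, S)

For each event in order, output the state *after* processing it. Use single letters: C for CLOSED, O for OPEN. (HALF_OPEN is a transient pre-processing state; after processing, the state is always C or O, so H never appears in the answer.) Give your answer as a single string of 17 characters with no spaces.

State after each event:
  event#1 t=0ms outcome=S: state=CLOSED
  event#2 t=2ms outcome=S: state=CLOSED
  event#3 t=5ms outcome=F: state=CLOSED
  event#4 t=9ms outcome=F: state=OPEN
  event#5 t=12ms outcome=S: state=OPEN
  event#6 t=16ms outcome=F: state=OPEN
  event#7 t=19ms outcome=S: state=OPEN
  event#8 t=21ms outcome=S: state=OPEN
  event#9 t=25ms outcome=S: state=CLOSED
  event#10 t=26ms outcome=S: state=CLOSED
  event#11 t=28ms outcome=F: state=CLOSED
  event#12 t=29ms outcome=S: state=CLOSED
  event#13 t=33ms outcome=S: state=CLOSED
  event#14 t=37ms outcome=S: state=CLOSED
  event#15 t=40ms outcome=S: state=CLOSED
  event#16 t=44ms outcome=F: state=CLOSED
  event#17 t=48ms outcome=S: state=CLOSED

Answer: CCCOOOOOCCCCCCCCC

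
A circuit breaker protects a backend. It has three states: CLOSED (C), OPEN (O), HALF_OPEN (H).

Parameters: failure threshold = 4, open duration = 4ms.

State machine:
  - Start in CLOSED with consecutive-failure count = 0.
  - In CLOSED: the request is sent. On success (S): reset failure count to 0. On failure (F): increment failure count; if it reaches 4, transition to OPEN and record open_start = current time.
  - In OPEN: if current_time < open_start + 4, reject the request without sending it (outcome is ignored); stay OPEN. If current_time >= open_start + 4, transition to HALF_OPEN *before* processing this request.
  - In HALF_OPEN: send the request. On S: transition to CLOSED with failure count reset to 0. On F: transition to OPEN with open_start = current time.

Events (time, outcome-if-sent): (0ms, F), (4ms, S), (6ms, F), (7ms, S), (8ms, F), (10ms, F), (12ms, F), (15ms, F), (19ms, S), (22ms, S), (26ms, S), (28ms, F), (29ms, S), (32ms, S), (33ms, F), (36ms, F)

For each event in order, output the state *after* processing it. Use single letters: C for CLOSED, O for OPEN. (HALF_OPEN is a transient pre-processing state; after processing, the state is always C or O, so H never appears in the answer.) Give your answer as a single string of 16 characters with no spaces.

Answer: CCCCCCCOCCCCCCCC

Derivation:
State after each event:
  event#1 t=0ms outcome=F: state=CLOSED
  event#2 t=4ms outcome=S: state=CLOSED
  event#3 t=6ms outcome=F: state=CLOSED
  event#4 t=7ms outcome=S: state=CLOSED
  event#5 t=8ms outcome=F: state=CLOSED
  event#6 t=10ms outcome=F: state=CLOSED
  event#7 t=12ms outcome=F: state=CLOSED
  event#8 t=15ms outcome=F: state=OPEN
  event#9 t=19ms outcome=S: state=CLOSED
  event#10 t=22ms outcome=S: state=CLOSED
  event#11 t=26ms outcome=S: state=CLOSED
  event#12 t=28ms outcome=F: state=CLOSED
  event#13 t=29ms outcome=S: state=CLOSED
  event#14 t=32ms outcome=S: state=CLOSED
  event#15 t=33ms outcome=F: state=CLOSED
  event#16 t=36ms outcome=F: state=CLOSED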